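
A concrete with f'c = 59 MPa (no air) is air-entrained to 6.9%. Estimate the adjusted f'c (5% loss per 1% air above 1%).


Strength loss = (6.9 - 1) * 5 = 29.5%
f'c = 59 * (1 - 29.5/100)
= 41.6 MPa

41.6


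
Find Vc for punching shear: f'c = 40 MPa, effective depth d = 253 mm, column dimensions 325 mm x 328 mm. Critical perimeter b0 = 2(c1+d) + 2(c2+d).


b0 = 2*(325 + 253) + 2*(328 + 253) = 2318 mm
Vc = 0.33 * sqrt(40) * 2318 * 253 / 1000
= 1223.99 kN

1223.99


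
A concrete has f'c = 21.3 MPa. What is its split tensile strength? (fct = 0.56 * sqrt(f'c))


fct = 0.56 * sqrt(21.3)
= 0.56 * 4.615
= 2.585 MPa

2.585


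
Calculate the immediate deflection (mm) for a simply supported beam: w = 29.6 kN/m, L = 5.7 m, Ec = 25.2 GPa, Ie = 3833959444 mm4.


Convert: L = 5.7 m = 5700 mm, Ec = 25.2 GPa = 25200 MPa
delta = 5 * 29.6 * 5700^4 / (384 * 25200 * 3833959444)
= 4.21 mm

4.21


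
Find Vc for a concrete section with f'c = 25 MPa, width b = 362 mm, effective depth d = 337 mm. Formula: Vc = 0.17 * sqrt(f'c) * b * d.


Vc = 0.17 * sqrt(25) * 362 * 337 / 1000
= 103.69 kN

103.69


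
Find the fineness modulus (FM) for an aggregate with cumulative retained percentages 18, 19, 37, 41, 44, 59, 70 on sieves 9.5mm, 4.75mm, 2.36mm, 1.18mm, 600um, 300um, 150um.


FM = sum(cumulative % retained) / 100
= 288 / 100
= 2.88

2.88


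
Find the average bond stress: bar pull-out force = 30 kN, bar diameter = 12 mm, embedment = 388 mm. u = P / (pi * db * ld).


u = P / (pi * db * ld)
= 30 * 1000 / (pi * 12 * 388)
= 2.051 MPa

2.051


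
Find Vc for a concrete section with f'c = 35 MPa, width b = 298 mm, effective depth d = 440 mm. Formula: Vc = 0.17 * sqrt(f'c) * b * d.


Vc = 0.17 * sqrt(35) * 298 * 440 / 1000
= 131.87 kN

131.87


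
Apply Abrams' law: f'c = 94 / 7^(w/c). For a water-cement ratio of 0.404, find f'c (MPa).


f'c = 94 / 7^0.404
= 94 / 2.195
= 42.83 MPa

42.83


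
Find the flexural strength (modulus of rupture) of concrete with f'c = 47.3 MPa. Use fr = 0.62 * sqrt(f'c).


fr = 0.62 * sqrt(47.3)
= 4.264 MPa

4.264


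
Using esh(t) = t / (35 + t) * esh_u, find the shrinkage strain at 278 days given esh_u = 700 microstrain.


esh(278) = 278 / (35 + 278) * 700
= 278 / 313 * 700
= 621.7 microstrain

621.7


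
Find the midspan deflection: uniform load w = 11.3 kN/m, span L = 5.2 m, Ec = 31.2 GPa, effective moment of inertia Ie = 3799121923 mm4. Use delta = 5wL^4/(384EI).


Convert: L = 5.2 m = 5200 mm, Ec = 31.2 GPa = 31200 MPa
delta = 5 * 11.3 * 5200^4 / (384 * 31200 * 3799121923)
= 0.91 mm

0.91


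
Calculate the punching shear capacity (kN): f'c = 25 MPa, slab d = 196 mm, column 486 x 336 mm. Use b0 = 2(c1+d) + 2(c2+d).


b0 = 2*(486 + 196) + 2*(336 + 196) = 2428 mm
Vc = 0.33 * sqrt(25) * 2428 * 196 / 1000
= 785.22 kN

785.22


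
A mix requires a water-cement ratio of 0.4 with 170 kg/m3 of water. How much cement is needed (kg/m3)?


Cement = water / (w/c)
= 170 / 0.4
= 425.0 kg/m3

425.0


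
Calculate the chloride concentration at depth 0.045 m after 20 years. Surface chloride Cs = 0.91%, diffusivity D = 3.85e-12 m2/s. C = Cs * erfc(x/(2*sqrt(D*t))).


t_seconds = 20 * 365.25 * 24 * 3600 = 631152000.0 s
arg = 0.045 / (2 * sqrt(3.85e-12 * 631152000.0))
= 0.4564
erfc(0.4564) = 0.5186
C = 0.91 * 0.5186 = 0.4719%

0.4719


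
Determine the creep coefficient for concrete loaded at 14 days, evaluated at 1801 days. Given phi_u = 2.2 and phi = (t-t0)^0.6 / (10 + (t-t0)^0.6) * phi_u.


dt = 1801 - 14 = 1787
phi = 1787^0.6 / (10 + 1787^0.6) * 2.2
= 1.979

1.979


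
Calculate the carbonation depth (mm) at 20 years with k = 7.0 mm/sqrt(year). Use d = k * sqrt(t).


depth = k * sqrt(t)
= 7.0 * sqrt(20)
= 31.3 mm

31.3


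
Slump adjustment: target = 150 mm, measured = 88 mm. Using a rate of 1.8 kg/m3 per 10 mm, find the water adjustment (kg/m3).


Difference = 150 - 88 = 62 mm
Water adjustment = 62 * 1.8 / 10 = 11.2 kg/m3

11.2


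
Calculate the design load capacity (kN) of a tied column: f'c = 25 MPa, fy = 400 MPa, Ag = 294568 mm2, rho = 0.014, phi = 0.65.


Ast = rho * Ag = 0.014 * 294568 = 4123.952 mm2
phi*Pn = 0.65 * 0.80 * (0.85 * 25 * (294568 - 4123.952) + 400 * 4123.952) / 1000
= 4067.19 kN

4067.19


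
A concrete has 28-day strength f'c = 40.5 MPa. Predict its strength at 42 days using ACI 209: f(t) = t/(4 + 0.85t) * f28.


f(42) = 42 / (4 + 0.85 * 42) * 40.5
= 42 / 39.7 * 40.5
= 42.85 MPa

42.85


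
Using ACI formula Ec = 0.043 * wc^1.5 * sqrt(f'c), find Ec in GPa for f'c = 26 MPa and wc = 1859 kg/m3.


Ec = 0.043 * 1859^1.5 * sqrt(26) / 1000
= 17.57 GPa

17.57


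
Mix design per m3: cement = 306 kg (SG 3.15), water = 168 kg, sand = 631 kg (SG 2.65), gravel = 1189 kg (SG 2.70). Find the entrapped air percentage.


Vol cement = 306 / (3.15 * 1000) = 0.097143 m3
Vol water = 168 / 1000 = 0.168 m3
Vol sand = 631 / (2.65 * 1000) = 0.238113 m3
Vol gravel = 1189 / (2.70 * 1000) = 0.44037 m3
Total solid + water volume = 0.943626 m3
Air = (1 - 0.943626) * 100 = 5.64%

5.64


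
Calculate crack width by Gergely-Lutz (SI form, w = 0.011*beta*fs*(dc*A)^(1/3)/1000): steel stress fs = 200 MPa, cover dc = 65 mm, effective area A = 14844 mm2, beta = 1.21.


w = 0.011 * beta * fs * (dc * A)^(1/3) / 1000
= 0.011 * 1.21 * 200 * (65 * 14844)^(1/3) / 1000
= 0.263 mm

0.263


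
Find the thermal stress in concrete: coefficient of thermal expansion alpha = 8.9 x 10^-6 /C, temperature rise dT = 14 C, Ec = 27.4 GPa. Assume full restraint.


sigma = alpha * dT * Ec
= 8.9e-6 * 14 * 27.4 * 1000
= 3.414 MPa

3.414


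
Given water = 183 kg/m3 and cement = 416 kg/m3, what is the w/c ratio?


w/c = water / cement
w/c = 183 / 416 = 0.44

0.44


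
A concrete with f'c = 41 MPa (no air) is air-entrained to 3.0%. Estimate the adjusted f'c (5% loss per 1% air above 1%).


Strength loss = (3.0 - 1) * 5 = 10.0%
f'c = 41 * (1 - 10.0/100)
= 36.9 MPa

36.9


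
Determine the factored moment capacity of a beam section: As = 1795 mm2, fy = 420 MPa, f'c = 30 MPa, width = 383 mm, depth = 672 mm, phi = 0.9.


a = As * fy / (0.85 * f'c * b)
= 1795 * 420 / (0.85 * 30 * 383)
= 77.1924 mm
Mn = As * fy * (d - a/2) / 10^6
= 477.5231 kN-m
phi*Mn = 0.9 * 477.5231 = 429.77 kN-m

429.77


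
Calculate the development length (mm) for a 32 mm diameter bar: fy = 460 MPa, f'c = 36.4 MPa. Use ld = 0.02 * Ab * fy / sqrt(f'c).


Ab = pi * 32^2 / 4 = 804.248 mm2
ld = 0.02 * 804.248 * 460 / sqrt(36.4)
= 1226.4 mm

1226.4


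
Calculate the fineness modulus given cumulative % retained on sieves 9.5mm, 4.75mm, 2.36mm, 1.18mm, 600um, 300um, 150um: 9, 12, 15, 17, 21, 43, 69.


FM = sum(cumulative % retained) / 100
= 186 / 100
= 1.86

1.86


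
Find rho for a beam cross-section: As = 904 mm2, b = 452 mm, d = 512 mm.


rho = As / (b * d)
= 904 / (452 * 512)
= 0.0039

0.0039


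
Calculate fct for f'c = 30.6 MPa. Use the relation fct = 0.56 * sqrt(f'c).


fct = 0.56 * sqrt(30.6)
= 0.56 * 5.532
= 3.098 MPa

3.098


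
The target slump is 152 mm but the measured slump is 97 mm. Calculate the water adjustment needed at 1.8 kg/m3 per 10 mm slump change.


Difference = 152 - 97 = 55 mm
Water adjustment = 55 * 1.8 / 10 = 9.9 kg/m3

9.9


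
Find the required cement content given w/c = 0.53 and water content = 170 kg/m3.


Cement = water / (w/c)
= 170 / 0.53
= 320.8 kg/m3

320.8


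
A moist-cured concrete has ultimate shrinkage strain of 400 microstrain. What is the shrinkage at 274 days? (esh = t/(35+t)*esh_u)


esh(274) = 274 / (35 + 274) * 400
= 274 / 309 * 400
= 354.7 microstrain

354.7


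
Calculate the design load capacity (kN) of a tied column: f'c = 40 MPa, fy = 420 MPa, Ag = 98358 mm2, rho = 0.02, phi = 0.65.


Ast = rho * Ag = 0.02 * 98358 = 1967.16 mm2
phi*Pn = 0.65 * 0.80 * (0.85 * 40 * (98358 - 1967.16) + 420 * 1967.16) / 1000
= 2133.82 kN

2133.82


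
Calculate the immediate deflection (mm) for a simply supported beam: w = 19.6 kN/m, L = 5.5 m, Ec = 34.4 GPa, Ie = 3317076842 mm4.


Convert: L = 5.5 m = 5500 mm, Ec = 34.4 GPa = 34400 MPa
delta = 5 * 19.6 * 5500^4 / (384 * 34400 * 3317076842)
= 2.05 mm

2.05


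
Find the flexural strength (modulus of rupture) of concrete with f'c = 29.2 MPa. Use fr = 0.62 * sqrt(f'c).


fr = 0.62 * sqrt(29.2)
= 3.35 MPa

3.35


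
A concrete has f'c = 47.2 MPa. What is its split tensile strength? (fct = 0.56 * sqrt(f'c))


fct = 0.56 * sqrt(47.2)
= 0.56 * 6.87
= 3.847 MPa

3.847


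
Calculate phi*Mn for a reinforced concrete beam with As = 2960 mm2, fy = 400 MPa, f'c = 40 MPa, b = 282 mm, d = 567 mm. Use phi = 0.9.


a = As * fy / (0.85 * f'c * b)
= 2960 * 400 / (0.85 * 40 * 282)
= 123.4877 mm
Mn = As * fy * (d - a/2) / 10^6
= 598.2233 kN-m
phi*Mn = 0.9 * 598.2233 = 538.4 kN-m

538.4


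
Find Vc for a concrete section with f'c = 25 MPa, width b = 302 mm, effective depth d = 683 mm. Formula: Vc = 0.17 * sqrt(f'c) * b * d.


Vc = 0.17 * sqrt(25) * 302 * 683 / 1000
= 175.33 kN

175.33


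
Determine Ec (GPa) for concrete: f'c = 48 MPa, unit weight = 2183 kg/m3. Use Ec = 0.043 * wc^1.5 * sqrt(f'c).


Ec = 0.043 * 2183^1.5 * sqrt(48) / 1000
= 30.39 GPa

30.39


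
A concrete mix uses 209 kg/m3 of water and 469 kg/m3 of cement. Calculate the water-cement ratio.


w/c = water / cement
w/c = 209 / 469 = 0.446

0.446


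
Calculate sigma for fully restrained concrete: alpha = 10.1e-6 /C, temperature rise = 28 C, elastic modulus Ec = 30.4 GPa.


sigma = alpha * dT * Ec
= 10.1e-6 * 28 * 30.4 * 1000
= 8.597 MPa

8.597


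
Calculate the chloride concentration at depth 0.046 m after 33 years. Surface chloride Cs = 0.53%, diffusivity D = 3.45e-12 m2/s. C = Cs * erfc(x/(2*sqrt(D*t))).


t_seconds = 33 * 365.25 * 24 * 3600 = 1041400800.0 s
arg = 0.046 / (2 * sqrt(3.45e-12 * 1041400800.0))
= 0.3837
erfc(0.3837) = 0.5874
C = 0.53 * 0.5874 = 0.3113%

0.3113


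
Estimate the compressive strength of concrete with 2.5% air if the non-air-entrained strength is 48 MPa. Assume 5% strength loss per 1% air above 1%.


Strength loss = (2.5 - 1) * 5 = 7.5%
f'c = 48 * (1 - 7.5/100)
= 44.4 MPa

44.4


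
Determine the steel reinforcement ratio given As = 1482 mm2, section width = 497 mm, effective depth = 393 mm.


rho = As / (b * d)
= 1482 / (497 * 393)
= 0.0076

0.0076


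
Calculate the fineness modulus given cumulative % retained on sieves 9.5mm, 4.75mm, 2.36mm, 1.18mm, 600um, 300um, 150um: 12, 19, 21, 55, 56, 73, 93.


FM = sum(cumulative % retained) / 100
= 329 / 100
= 3.29

3.29


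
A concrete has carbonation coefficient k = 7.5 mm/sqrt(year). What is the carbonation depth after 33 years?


depth = k * sqrt(t)
= 7.5 * sqrt(33)
= 43.08 mm

43.08


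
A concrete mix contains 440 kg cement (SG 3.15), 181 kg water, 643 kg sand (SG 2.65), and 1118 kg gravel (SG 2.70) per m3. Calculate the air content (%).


Vol cement = 440 / (3.15 * 1000) = 0.139683 m3
Vol water = 181 / 1000 = 0.181 m3
Vol sand = 643 / (2.65 * 1000) = 0.242642 m3
Vol gravel = 1118 / (2.70 * 1000) = 0.414074 m3
Total solid + water volume = 0.977398 m3
Air = (1 - 0.977398) * 100 = 2.26%

2.26


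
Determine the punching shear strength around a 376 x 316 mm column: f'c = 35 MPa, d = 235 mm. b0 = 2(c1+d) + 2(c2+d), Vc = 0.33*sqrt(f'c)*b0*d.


b0 = 2*(376 + 235) + 2*(316 + 235) = 2324 mm
Vc = 0.33 * sqrt(35) * 2324 * 235 / 1000
= 1066.23 kN

1066.23


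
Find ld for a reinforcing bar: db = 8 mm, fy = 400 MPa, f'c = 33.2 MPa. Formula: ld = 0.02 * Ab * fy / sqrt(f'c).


Ab = pi * 8^2 / 4 = 50.265 mm2
ld = 0.02 * 50.265 * 400 / sqrt(33.2)
= 69.8 mm

69.8


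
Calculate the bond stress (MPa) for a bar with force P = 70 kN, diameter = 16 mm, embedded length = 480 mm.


u = P / (pi * db * ld)
= 70 * 1000 / (pi * 16 * 480)
= 2.901 MPa

2.901


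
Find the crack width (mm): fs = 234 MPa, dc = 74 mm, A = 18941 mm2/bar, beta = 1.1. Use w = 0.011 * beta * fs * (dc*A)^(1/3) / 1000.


w = 0.011 * beta * fs * (dc * A)^(1/3) / 1000
= 0.011 * 1.1 * 234 * (74 * 18941)^(1/3) / 1000
= 0.317 mm

0.317


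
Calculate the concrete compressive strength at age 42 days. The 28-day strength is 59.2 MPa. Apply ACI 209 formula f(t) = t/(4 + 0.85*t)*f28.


f(42) = 42 / (4 + 0.85 * 42) * 59.2
= 42 / 39.7 * 59.2
= 62.63 MPa

62.63


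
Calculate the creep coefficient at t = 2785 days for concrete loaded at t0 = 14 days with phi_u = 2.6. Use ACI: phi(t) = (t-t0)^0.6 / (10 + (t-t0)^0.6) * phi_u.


dt = 2785 - 14 = 2771
phi = 2771^0.6 / (10 + 2771^0.6) * 2.6
= 2.394

2.394


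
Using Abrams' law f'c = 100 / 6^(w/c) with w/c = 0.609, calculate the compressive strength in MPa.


f'c = 100 / 6^0.609
= 100 / 2.978
= 33.58 MPa

33.58


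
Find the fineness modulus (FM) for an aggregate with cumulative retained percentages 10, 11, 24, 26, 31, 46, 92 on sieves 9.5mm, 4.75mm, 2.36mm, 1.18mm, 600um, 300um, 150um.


FM = sum(cumulative % retained) / 100
= 240 / 100
= 2.4

2.4


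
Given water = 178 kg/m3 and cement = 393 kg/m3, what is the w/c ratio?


w/c = water / cement
w/c = 178 / 393 = 0.453

0.453


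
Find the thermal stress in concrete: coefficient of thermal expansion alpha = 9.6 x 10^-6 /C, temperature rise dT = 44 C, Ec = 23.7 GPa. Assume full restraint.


sigma = alpha * dT * Ec
= 9.6e-6 * 44 * 23.7 * 1000
= 10.011 MPa

10.011


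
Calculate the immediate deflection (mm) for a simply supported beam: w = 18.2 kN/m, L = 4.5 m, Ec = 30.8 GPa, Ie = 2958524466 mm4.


Convert: L = 4.5 m = 4500 mm, Ec = 30.8 GPa = 30800 MPa
delta = 5 * 18.2 * 4500^4 / (384 * 30800 * 2958524466)
= 1.07 mm

1.07


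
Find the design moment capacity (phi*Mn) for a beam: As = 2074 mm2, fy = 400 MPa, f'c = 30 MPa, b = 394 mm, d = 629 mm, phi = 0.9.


a = As * fy / (0.85 * f'c * b)
= 2074 * 400 / (0.85 * 30 * 394)
= 82.5719 mm
Mn = As * fy * (d - a/2) / 10^6
= 487.5676 kN-m
phi*Mn = 0.9 * 487.5676 = 438.81 kN-m

438.81


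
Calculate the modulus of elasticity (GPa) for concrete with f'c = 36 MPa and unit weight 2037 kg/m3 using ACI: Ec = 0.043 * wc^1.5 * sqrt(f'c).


Ec = 0.043 * 2037^1.5 * sqrt(36) / 1000
= 23.72 GPa

23.72


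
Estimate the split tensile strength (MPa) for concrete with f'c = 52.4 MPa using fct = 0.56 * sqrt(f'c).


fct = 0.56 * sqrt(52.4)
= 0.56 * 7.239
= 4.054 MPa

4.054


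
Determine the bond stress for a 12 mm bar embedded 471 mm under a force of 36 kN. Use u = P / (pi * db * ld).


u = P / (pi * db * ld)
= 36 * 1000 / (pi * 12 * 471)
= 2.027 MPa

2.027


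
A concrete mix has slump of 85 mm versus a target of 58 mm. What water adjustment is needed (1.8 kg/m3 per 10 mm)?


Difference = 58 - 85 = -27 mm
Water adjustment = -27 * 1.8 / 10 = -4.9 kg/m3

-4.9


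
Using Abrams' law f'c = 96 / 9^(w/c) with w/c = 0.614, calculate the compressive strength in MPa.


f'c = 96 / 9^0.614
= 96 / 3.854
= 24.91 MPa

24.91


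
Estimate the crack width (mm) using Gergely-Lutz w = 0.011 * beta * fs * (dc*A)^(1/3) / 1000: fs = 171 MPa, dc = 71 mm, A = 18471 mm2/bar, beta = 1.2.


w = 0.011 * beta * fs * (dc * A)^(1/3) / 1000
= 0.011 * 1.2 * 171 * (71 * 18471)^(1/3) / 1000
= 0.247 mm

0.247


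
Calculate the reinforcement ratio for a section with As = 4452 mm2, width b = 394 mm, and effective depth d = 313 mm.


rho = As / (b * d)
= 4452 / (394 * 313)
= 0.0361

0.0361


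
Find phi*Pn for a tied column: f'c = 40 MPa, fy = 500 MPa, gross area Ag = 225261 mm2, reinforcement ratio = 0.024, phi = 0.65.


Ast = rho * Ag = 0.024 * 225261 = 5406.264 mm2
phi*Pn = 0.65 * 0.80 * (0.85 * 40 * (225261 - 5406.264) + 500 * 5406.264) / 1000
= 5292.66 kN

5292.66


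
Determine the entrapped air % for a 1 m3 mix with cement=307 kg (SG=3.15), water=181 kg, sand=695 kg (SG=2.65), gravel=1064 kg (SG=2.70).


Vol cement = 307 / (3.15 * 1000) = 0.09746 m3
Vol water = 181 / 1000 = 0.181 m3
Vol sand = 695 / (2.65 * 1000) = 0.262264 m3
Vol gravel = 1064 / (2.70 * 1000) = 0.394074 m3
Total solid + water volume = 0.934799 m3
Air = (1 - 0.934799) * 100 = 6.52%

6.52


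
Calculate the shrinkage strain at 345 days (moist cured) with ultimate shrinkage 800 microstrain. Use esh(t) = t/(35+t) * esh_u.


esh(345) = 345 / (35 + 345) * 800
= 345 / 380 * 800
= 726.3 microstrain

726.3


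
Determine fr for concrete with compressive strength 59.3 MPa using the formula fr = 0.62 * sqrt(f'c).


fr = 0.62 * sqrt(59.3)
= 4.774 MPa

4.774


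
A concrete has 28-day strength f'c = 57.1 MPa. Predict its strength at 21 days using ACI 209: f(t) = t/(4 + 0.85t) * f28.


f(21) = 21 / (4 + 0.85 * 21) * 57.1
= 21 / 21.85 * 57.1
= 54.88 MPa

54.88


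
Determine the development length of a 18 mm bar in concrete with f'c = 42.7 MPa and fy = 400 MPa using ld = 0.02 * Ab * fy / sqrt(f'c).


Ab = pi * 18^2 / 4 = 254.469 mm2
ld = 0.02 * 254.469 * 400 / sqrt(42.7)
= 311.5 mm

311.5


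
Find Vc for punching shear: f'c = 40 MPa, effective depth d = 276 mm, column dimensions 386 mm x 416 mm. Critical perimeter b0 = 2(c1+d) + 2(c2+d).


b0 = 2*(386 + 276) + 2*(416 + 276) = 2708 mm
Vc = 0.33 * sqrt(40) * 2708 * 276 / 1000
= 1559.92 kN

1559.92


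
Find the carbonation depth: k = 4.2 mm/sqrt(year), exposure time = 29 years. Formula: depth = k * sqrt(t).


depth = k * sqrt(t)
= 4.2 * sqrt(29)
= 22.62 mm

22.62


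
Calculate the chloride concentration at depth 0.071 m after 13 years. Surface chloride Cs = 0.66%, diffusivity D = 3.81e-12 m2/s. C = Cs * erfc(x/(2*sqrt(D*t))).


t_seconds = 13 * 365.25 * 24 * 3600 = 410248800.0 s
arg = 0.071 / (2 * sqrt(3.81e-12 * 410248800.0))
= 0.8979
erfc(0.8979) = 0.2041
C = 0.66 * 0.2041 = 0.1347%

0.1347


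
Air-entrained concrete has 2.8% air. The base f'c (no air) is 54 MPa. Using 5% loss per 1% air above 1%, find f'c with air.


Strength loss = (2.8 - 1) * 5 = 9.0%
f'c = 54 * (1 - 9.0/100)
= 49.14 MPa

49.14


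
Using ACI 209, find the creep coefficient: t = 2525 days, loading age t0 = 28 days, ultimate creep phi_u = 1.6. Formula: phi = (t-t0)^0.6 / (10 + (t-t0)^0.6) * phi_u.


dt = 2525 - 28 = 2497
phi = 2497^0.6 / (10 + 2497^0.6) * 1.6
= 1.466

1.466


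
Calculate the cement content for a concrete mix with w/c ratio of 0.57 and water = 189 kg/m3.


Cement = water / (w/c)
= 189 / 0.57
= 331.6 kg/m3

331.6


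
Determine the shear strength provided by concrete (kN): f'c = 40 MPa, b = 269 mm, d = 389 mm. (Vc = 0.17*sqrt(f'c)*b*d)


Vc = 0.17 * sqrt(40) * 269 * 389 / 1000
= 112.51 kN

112.51


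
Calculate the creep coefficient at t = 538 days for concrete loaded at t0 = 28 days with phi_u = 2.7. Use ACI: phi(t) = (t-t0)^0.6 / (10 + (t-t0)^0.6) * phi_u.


dt = 538 - 28 = 510
phi = 510^0.6 / (10 + 510^0.6) * 2.7
= 2.182

2.182


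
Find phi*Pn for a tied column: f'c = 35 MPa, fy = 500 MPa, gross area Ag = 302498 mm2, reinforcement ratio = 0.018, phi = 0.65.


Ast = rho * Ag = 0.018 * 302498 = 5444.964 mm2
phi*Pn = 0.65 * 0.80 * (0.85 * 35 * (302498 - 5444.964) + 500 * 5444.964) / 1000
= 6011.1 kN

6011.1


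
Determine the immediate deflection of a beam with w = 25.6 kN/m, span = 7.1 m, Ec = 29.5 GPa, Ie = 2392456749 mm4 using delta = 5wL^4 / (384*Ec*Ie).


Convert: L = 7.1 m = 7100 mm, Ec = 29.5 GPa = 29500 MPa
delta = 5 * 25.6 * 7100^4 / (384 * 29500 * 2392456749)
= 12.0 mm

12.0


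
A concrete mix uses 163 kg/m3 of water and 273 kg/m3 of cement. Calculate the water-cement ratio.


w/c = water / cement
w/c = 163 / 273 = 0.597

0.597


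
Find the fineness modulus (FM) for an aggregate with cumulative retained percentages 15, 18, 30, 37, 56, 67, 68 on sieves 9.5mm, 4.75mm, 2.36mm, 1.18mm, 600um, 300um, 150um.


FM = sum(cumulative % retained) / 100
= 291 / 100
= 2.91

2.91


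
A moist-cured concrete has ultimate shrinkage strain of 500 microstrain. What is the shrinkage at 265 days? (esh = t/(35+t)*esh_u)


esh(265) = 265 / (35 + 265) * 500
= 265 / 300 * 500
= 441.7 microstrain

441.7


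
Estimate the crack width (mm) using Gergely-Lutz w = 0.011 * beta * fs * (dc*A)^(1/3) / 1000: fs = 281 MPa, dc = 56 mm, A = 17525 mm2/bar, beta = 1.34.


w = 0.011 * beta * fs * (dc * A)^(1/3) / 1000
= 0.011 * 1.34 * 281 * (56 * 17525)^(1/3) / 1000
= 0.412 mm

0.412


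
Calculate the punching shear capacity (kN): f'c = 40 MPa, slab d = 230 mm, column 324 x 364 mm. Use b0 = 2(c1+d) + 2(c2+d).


b0 = 2*(324 + 230) + 2*(364 + 230) = 2296 mm
Vc = 0.33 * sqrt(40) * 2296 * 230 / 1000
= 1102.16 kN

1102.16


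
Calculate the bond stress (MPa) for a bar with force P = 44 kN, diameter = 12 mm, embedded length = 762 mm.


u = P / (pi * db * ld)
= 44 * 1000 / (pi * 12 * 762)
= 1.532 MPa

1.532


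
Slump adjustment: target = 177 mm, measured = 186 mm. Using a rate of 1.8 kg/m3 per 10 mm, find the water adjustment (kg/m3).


Difference = 177 - 186 = -9 mm
Water adjustment = -9 * 1.8 / 10 = -1.6 kg/m3

-1.6


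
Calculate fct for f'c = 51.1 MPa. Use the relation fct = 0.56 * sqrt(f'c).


fct = 0.56 * sqrt(51.1)
= 0.56 * 7.148
= 4.003 MPa

4.003


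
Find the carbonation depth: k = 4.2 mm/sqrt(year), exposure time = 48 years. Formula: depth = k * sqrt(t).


depth = k * sqrt(t)
= 4.2 * sqrt(48)
= 29.1 mm

29.1


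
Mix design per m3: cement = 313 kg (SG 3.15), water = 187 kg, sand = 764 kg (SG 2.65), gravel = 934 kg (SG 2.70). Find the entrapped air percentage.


Vol cement = 313 / (3.15 * 1000) = 0.099365 m3
Vol water = 187 / 1000 = 0.187 m3
Vol sand = 764 / (2.65 * 1000) = 0.288302 m3
Vol gravel = 934 / (2.70 * 1000) = 0.345926 m3
Total solid + water volume = 0.920593 m3
Air = (1 - 0.920593) * 100 = 7.94%

7.94


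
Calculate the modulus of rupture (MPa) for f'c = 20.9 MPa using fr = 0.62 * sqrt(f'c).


fr = 0.62 * sqrt(20.9)
= 2.834 MPa

2.834


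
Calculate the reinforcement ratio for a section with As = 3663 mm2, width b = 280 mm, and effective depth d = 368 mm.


rho = As / (b * d)
= 3663 / (280 * 368)
= 0.0355

0.0355


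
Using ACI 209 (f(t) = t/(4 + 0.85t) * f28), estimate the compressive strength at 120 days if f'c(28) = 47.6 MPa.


f(120) = 120 / (4 + 0.85 * 120) * 47.6
= 120 / 106.0 * 47.6
= 53.89 MPa

53.89


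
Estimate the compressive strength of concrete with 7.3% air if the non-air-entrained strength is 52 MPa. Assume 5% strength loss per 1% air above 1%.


Strength loss = (7.3 - 1) * 5 = 31.5%
f'c = 52 * (1 - 31.5/100)
= 35.62 MPa

35.62


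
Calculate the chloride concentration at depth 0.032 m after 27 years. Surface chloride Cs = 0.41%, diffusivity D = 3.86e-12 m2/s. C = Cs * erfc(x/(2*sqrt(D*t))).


t_seconds = 27 * 365.25 * 24 * 3600 = 852055200.0 s
arg = 0.032 / (2 * sqrt(3.86e-12 * 852055200.0))
= 0.279
erfc(0.279) = 0.6932
C = 0.41 * 0.6932 = 0.2842%

0.2842


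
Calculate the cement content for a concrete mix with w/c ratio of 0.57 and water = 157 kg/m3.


Cement = water / (w/c)
= 157 / 0.57
= 275.4 kg/m3

275.4


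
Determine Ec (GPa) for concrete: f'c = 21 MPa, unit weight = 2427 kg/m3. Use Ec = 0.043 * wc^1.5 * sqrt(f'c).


Ec = 0.043 * 2427^1.5 * sqrt(21) / 1000
= 23.56 GPa

23.56


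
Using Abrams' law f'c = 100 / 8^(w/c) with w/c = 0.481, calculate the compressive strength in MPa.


f'c = 100 / 8^0.481
= 100 / 2.719
= 36.78 MPa

36.78


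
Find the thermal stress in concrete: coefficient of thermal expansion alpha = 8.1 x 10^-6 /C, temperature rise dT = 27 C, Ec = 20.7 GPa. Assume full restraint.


sigma = alpha * dT * Ec
= 8.1e-6 * 27 * 20.7 * 1000
= 4.527 MPa

4.527


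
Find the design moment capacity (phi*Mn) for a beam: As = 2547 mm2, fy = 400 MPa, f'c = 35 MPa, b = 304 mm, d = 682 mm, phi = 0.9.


a = As * fy / (0.85 * f'c * b)
= 2547 * 400 / (0.85 * 35 * 304)
= 112.6493 mm
Mn = As * fy * (d - a/2) / 10^6
= 637.4381 kN-m
phi*Mn = 0.9 * 637.4381 = 573.69 kN-m

573.69


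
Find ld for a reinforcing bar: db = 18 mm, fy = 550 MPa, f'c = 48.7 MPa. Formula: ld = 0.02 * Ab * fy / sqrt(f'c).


Ab = pi * 18^2 / 4 = 254.469 mm2
ld = 0.02 * 254.469 * 550 / sqrt(48.7)
= 401.1 mm

401.1


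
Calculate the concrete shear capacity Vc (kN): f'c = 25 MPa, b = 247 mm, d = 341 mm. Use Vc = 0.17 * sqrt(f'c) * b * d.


Vc = 0.17 * sqrt(25) * 247 * 341 / 1000
= 71.59 kN

71.59


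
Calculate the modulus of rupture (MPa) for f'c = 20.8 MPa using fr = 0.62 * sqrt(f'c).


fr = 0.62 * sqrt(20.8)
= 2.828 MPa

2.828


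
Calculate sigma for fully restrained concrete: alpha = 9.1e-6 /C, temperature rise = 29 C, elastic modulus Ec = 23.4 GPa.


sigma = alpha * dT * Ec
= 9.1e-6 * 29 * 23.4 * 1000
= 6.175 MPa

6.175


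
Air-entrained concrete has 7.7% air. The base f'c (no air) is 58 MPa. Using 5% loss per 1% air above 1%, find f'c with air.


Strength loss = (7.7 - 1) * 5 = 33.5%
f'c = 58 * (1 - 33.5/100)
= 38.57 MPa

38.57


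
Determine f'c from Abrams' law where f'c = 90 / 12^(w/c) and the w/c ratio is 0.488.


f'c = 90 / 12^0.488
= 90 / 3.362
= 26.77 MPa

26.77


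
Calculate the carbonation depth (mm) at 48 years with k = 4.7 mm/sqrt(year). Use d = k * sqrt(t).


depth = k * sqrt(t)
= 4.7 * sqrt(48)
= 32.56 mm

32.56


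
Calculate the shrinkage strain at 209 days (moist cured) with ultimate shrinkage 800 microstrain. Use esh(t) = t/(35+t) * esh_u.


esh(209) = 209 / (35 + 209) * 800
= 209 / 244 * 800
= 685.2 microstrain

685.2


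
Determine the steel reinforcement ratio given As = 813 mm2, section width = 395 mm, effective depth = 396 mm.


rho = As / (b * d)
= 813 / (395 * 396)
= 0.0052

0.0052


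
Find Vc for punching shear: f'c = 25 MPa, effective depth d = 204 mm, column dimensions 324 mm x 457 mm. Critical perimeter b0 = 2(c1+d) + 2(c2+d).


b0 = 2*(324 + 204) + 2*(457 + 204) = 2378 mm
Vc = 0.33 * sqrt(25) * 2378 * 204 / 1000
= 800.43 kN

800.43


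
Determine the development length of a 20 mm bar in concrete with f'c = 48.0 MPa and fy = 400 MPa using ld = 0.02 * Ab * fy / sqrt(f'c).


Ab = pi * 20^2 / 4 = 314.159 mm2
ld = 0.02 * 314.159 * 400 / sqrt(48.0)
= 362.8 mm

362.8


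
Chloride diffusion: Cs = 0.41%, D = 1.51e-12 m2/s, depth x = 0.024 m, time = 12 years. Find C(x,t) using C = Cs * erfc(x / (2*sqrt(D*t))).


t_seconds = 12 * 365.25 * 24 * 3600 = 378691200.0 s
arg = 0.024 / (2 * sqrt(1.51e-12 * 378691200.0))
= 0.5018
erfc(0.5018) = 0.4779
C = 0.41 * 0.4779 = 0.1959%

0.1959


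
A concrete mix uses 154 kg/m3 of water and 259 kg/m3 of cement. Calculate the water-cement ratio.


w/c = water / cement
w/c = 154 / 259 = 0.595

0.595


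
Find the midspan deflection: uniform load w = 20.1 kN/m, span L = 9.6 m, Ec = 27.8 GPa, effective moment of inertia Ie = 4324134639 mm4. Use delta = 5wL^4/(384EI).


Convert: L = 9.6 m = 9600 mm, Ec = 27.8 GPa = 27800 MPa
delta = 5 * 20.1 * 9600^4 / (384 * 27800 * 4324134639)
= 18.49 mm

18.49


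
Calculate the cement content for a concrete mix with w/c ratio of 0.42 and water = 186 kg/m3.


Cement = water / (w/c)
= 186 / 0.42
= 442.9 kg/m3

442.9


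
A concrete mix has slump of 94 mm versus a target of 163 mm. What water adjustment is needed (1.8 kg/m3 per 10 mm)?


Difference = 163 - 94 = 69 mm
Water adjustment = 69 * 1.8 / 10 = 12.4 kg/m3

12.4


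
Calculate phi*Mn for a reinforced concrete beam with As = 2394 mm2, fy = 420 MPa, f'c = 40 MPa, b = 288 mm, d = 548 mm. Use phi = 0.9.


a = As * fy / (0.85 * f'c * b)
= 2394 * 420 / (0.85 * 40 * 288)
= 102.6838 mm
Mn = As * fy * (d - a/2) / 10^6
= 499.3798 kN-m
phi*Mn = 0.9 * 499.3798 = 449.44 kN-m

449.44


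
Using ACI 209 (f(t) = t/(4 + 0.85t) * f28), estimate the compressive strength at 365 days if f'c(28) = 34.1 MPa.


f(365) = 365 / (4 + 0.85 * 365) * 34.1
= 365 / 314.25 * 34.1
= 39.61 MPa

39.61


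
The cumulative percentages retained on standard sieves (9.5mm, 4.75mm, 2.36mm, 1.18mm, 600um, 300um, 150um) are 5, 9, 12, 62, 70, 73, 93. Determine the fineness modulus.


FM = sum(cumulative % retained) / 100
= 324 / 100
= 3.24

3.24


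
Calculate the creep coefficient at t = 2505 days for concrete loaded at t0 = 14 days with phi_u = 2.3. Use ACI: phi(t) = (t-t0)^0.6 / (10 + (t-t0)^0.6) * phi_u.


dt = 2505 - 14 = 2491
phi = 2491^0.6 / (10 + 2491^0.6) * 2.3
= 2.107

2.107


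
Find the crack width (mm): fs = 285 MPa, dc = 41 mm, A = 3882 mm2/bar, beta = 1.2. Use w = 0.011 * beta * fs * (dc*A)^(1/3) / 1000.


w = 0.011 * beta * fs * (dc * A)^(1/3) / 1000
= 0.011 * 1.2 * 285 * (41 * 3882)^(1/3) / 1000
= 0.204 mm

0.204


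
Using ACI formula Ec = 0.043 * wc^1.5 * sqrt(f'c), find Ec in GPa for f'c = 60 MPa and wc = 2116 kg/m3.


Ec = 0.043 * 2116^1.5 * sqrt(60) / 1000
= 32.42 GPa

32.42


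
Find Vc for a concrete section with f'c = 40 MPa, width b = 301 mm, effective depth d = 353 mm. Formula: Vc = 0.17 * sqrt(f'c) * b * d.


Vc = 0.17 * sqrt(40) * 301 * 353 / 1000
= 114.24 kN

114.24


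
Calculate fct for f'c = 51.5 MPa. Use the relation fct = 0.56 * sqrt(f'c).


fct = 0.56 * sqrt(51.5)
= 0.56 * 7.176
= 4.019 MPa

4.019


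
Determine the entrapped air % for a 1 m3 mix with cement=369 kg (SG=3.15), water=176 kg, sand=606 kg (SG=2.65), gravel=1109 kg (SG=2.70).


Vol cement = 369 / (3.15 * 1000) = 0.117143 m3
Vol water = 176 / 1000 = 0.176 m3
Vol sand = 606 / (2.65 * 1000) = 0.228679 m3
Vol gravel = 1109 / (2.70 * 1000) = 0.410741 m3
Total solid + water volume = 0.932563 m3
Air = (1 - 0.932563) * 100 = 6.74%

6.74


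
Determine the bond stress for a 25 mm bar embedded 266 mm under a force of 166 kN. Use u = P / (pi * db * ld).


u = P / (pi * db * ld)
= 166 * 1000 / (pi * 25 * 266)
= 7.946 MPa

7.946


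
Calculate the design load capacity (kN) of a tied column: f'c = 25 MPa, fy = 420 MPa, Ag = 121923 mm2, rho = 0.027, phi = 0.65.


Ast = rho * Ag = 0.027 * 121923 = 3291.921 mm2
phi*Pn = 0.65 * 0.80 * (0.85 * 25 * (121923 - 3291.921) + 420 * 3291.921) / 1000
= 2029.83 kN

2029.83


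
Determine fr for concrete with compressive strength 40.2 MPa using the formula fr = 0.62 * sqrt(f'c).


fr = 0.62 * sqrt(40.2)
= 3.931 MPa

3.931


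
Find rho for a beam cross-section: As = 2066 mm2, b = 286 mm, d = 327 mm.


rho = As / (b * d)
= 2066 / (286 * 327)
= 0.0221

0.0221


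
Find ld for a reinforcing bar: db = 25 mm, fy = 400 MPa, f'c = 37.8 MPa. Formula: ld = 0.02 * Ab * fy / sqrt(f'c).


Ab = pi * 25^2 / 4 = 490.874 mm2
ld = 0.02 * 490.874 * 400 / sqrt(37.8)
= 638.7 mm

638.7


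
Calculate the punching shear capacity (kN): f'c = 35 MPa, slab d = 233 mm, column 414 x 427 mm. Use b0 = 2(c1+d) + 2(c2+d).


b0 = 2*(414 + 233) + 2*(427 + 233) = 2614 mm
Vc = 0.33 * sqrt(35) * 2614 * 233 / 1000
= 1189.08 kN

1189.08


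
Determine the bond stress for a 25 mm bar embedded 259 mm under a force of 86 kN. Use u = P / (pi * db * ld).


u = P / (pi * db * ld)
= 86 * 1000 / (pi * 25 * 259)
= 4.228 MPa

4.228


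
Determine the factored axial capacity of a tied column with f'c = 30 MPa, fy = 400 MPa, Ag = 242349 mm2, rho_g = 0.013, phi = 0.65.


Ast = rho * Ag = 0.013 * 242349 = 3150.537 mm2
phi*Pn = 0.65 * 0.80 * (0.85 * 30 * (242349 - 3150.537) + 400 * 3150.537) / 1000
= 3827.08 kN

3827.08


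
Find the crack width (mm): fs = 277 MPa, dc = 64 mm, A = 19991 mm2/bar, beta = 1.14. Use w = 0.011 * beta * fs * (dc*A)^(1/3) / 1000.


w = 0.011 * beta * fs * (dc * A)^(1/3) / 1000
= 0.011 * 1.14 * 277 * (64 * 19991)^(1/3) / 1000
= 0.377 mm

0.377


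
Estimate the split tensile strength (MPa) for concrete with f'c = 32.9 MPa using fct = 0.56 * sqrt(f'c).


fct = 0.56 * sqrt(32.9)
= 0.56 * 5.736
= 3.212 MPa

3.212


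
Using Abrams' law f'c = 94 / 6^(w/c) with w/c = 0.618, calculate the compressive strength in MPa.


f'c = 94 / 6^0.618
= 94 / 3.026
= 31.06 MPa

31.06


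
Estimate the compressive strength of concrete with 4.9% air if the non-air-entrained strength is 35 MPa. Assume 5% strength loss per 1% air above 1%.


Strength loss = (4.9 - 1) * 5 = 19.5%
f'c = 35 * (1 - 19.5/100)
= 28.17 MPa

28.17


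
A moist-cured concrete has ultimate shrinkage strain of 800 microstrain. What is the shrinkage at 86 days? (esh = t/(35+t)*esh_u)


esh(86) = 86 / (35 + 86) * 800
= 86 / 121 * 800
= 568.6 microstrain

568.6


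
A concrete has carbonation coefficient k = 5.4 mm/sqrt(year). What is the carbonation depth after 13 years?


depth = k * sqrt(t)
= 5.4 * sqrt(13)
= 19.47 mm

19.47


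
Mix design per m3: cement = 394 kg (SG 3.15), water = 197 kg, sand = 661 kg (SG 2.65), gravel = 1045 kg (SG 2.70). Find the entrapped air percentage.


Vol cement = 394 / (3.15 * 1000) = 0.125079 m3
Vol water = 197 / 1000 = 0.197 m3
Vol sand = 661 / (2.65 * 1000) = 0.249434 m3
Vol gravel = 1045 / (2.70 * 1000) = 0.387037 m3
Total solid + water volume = 0.95855 m3
Air = (1 - 0.95855) * 100 = 4.14%

4.14


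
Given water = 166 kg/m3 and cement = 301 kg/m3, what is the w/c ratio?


w/c = water / cement
w/c = 166 / 301 = 0.551

0.551


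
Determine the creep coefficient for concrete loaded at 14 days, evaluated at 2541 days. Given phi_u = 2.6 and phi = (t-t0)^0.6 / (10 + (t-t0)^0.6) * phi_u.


dt = 2541 - 14 = 2527
phi = 2527^0.6 / (10 + 2527^0.6) * 2.6
= 2.383

2.383


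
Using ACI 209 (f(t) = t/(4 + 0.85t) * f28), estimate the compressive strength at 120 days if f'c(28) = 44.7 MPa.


f(120) = 120 / (4 + 0.85 * 120) * 44.7
= 120 / 106.0 * 44.7
= 50.6 MPa

50.6


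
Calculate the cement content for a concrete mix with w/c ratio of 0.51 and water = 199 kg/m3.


Cement = water / (w/c)
= 199 / 0.51
= 390.2 kg/m3

390.2


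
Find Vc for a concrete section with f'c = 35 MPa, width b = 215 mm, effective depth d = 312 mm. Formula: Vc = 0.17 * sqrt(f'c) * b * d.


Vc = 0.17 * sqrt(35) * 215 * 312 / 1000
= 67.46 kN

67.46


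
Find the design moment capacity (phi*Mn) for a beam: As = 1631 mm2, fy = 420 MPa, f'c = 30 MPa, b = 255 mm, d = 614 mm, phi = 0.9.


a = As * fy / (0.85 * f'c * b)
= 1631 * 420 / (0.85 * 30 * 255)
= 105.3472 mm
Mn = As * fy * (d - a/2) / 10^6
= 384.5198 kN-m
phi*Mn = 0.9 * 384.5198 = 346.07 kN-m

346.07


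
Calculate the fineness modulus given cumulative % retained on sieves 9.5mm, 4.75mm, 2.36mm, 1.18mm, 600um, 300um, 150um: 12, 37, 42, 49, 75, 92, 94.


FM = sum(cumulative % retained) / 100
= 401 / 100
= 4.01

4.01


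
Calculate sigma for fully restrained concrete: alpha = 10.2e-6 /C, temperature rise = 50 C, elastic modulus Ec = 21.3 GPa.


sigma = alpha * dT * Ec
= 10.2e-6 * 50 * 21.3 * 1000
= 10.863 MPa

10.863


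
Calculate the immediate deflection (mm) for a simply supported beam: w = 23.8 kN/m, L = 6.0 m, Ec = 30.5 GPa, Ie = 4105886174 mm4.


Convert: L = 6.0 m = 6000 mm, Ec = 30.5 GPa = 30500 MPa
delta = 5 * 23.8 * 6000^4 / (384 * 30500 * 4105886174)
= 3.21 mm

3.21


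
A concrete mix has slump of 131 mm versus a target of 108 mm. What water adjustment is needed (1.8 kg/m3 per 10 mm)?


Difference = 108 - 131 = -23 mm
Water adjustment = -23 * 1.8 / 10 = -4.1 kg/m3

-4.1


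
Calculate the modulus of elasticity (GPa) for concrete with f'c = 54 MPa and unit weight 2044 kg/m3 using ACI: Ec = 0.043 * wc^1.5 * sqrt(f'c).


Ec = 0.043 * 2044^1.5 * sqrt(54) / 1000
= 29.2 GPa

29.2


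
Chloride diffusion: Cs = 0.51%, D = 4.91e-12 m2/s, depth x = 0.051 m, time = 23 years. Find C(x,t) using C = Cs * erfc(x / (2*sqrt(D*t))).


t_seconds = 23 * 365.25 * 24 * 3600 = 725824800.0 s
arg = 0.051 / (2 * sqrt(4.91e-12 * 725824800.0))
= 0.4272
erfc(0.4272) = 0.5458
C = 0.51 * 0.5458 = 0.2784%

0.2784


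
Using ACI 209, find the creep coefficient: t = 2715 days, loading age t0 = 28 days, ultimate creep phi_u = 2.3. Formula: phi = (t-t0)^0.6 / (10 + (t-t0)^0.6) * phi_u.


dt = 2715 - 28 = 2687
phi = 2687^0.6 / (10 + 2687^0.6) * 2.3
= 2.115

2.115


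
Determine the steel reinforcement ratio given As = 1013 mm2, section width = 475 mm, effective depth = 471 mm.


rho = As / (b * d)
= 1013 / (475 * 471)
= 0.0045

0.0045


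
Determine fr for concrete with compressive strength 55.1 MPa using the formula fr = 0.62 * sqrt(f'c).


fr = 0.62 * sqrt(55.1)
= 4.602 MPa

4.602


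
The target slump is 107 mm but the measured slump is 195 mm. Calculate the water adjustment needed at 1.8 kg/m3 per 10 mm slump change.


Difference = 107 - 195 = -88 mm
Water adjustment = -88 * 1.8 / 10 = -15.8 kg/m3

-15.8


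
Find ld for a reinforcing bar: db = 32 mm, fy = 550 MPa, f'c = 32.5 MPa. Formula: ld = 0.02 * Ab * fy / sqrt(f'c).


Ab = pi * 32^2 / 4 = 804.248 mm2
ld = 0.02 * 804.248 * 550 / sqrt(32.5)
= 1551.8 mm

1551.8


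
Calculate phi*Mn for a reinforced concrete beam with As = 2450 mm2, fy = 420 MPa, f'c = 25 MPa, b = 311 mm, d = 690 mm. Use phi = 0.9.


a = As * fy / (0.85 * f'c * b)
= 2450 * 420 / (0.85 * 25 * 311)
= 155.7027 mm
Mn = As * fy * (d - a/2) / 10^6
= 629.901 kN-m
phi*Mn = 0.9 * 629.901 = 566.91 kN-m

566.91


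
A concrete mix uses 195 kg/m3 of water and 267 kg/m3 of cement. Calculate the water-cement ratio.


w/c = water / cement
w/c = 195 / 267 = 0.73

0.73


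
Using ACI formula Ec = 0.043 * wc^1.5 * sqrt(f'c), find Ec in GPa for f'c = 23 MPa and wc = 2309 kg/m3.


Ec = 0.043 * 2309^1.5 * sqrt(23) / 1000
= 22.88 GPa

22.88


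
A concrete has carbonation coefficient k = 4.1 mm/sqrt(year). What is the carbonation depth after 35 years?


depth = k * sqrt(t)
= 4.1 * sqrt(35)
= 24.26 mm

24.26


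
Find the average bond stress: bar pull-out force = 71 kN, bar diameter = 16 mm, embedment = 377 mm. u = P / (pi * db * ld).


u = P / (pi * db * ld)
= 71 * 1000 / (pi * 16 * 377)
= 3.747 MPa

3.747


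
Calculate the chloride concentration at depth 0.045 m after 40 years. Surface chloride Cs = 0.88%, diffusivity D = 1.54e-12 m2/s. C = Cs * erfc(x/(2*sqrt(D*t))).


t_seconds = 40 * 365.25 * 24 * 3600 = 1262304000.0 s
arg = 0.045 / (2 * sqrt(1.54e-12 * 1262304000.0))
= 0.5103
erfc(0.5103) = 0.4705
C = 0.88 * 0.4705 = 0.414%

0.414


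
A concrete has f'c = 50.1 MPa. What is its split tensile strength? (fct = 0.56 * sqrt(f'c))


fct = 0.56 * sqrt(50.1)
= 0.56 * 7.078
= 3.964 MPa

3.964


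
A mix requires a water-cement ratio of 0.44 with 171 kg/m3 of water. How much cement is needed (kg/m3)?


Cement = water / (w/c)
= 171 / 0.44
= 388.6 kg/m3

388.6


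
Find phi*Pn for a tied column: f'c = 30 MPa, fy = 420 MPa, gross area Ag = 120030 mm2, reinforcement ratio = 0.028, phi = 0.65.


Ast = rho * Ag = 0.028 * 120030 = 3360.84 mm2
phi*Pn = 0.65 * 0.80 * (0.85 * 30 * (120030 - 3360.84) + 420 * 3360.84) / 1000
= 2281.04 kN

2281.04


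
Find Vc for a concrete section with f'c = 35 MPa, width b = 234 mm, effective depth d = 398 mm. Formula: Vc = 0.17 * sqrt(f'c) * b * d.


Vc = 0.17 * sqrt(35) * 234 * 398 / 1000
= 93.67 kN

93.67


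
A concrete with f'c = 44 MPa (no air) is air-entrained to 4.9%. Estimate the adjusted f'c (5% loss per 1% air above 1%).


Strength loss = (4.9 - 1) * 5 = 19.5%
f'c = 44 * (1 - 19.5/100)
= 35.42 MPa

35.42


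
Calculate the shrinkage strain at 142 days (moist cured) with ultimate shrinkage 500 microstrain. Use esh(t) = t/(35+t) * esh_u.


esh(142) = 142 / (35 + 142) * 500
= 142 / 177 * 500
= 401.1 microstrain

401.1


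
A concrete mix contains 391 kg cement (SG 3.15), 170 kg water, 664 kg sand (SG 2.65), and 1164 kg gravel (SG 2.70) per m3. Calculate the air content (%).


Vol cement = 391 / (3.15 * 1000) = 0.124127 m3
Vol water = 170 / 1000 = 0.17 m3
Vol sand = 664 / (2.65 * 1000) = 0.250566 m3
Vol gravel = 1164 / (2.70 * 1000) = 0.431111 m3
Total solid + water volume = 0.975804 m3
Air = (1 - 0.975804) * 100 = 2.42%

2.42


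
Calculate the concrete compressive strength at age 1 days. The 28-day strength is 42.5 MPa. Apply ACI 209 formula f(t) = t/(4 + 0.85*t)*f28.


f(1) = 1 / (4 + 0.85 * 1) * 42.5
= 1 / 4.85 * 42.5
= 8.76 MPa

8.76
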